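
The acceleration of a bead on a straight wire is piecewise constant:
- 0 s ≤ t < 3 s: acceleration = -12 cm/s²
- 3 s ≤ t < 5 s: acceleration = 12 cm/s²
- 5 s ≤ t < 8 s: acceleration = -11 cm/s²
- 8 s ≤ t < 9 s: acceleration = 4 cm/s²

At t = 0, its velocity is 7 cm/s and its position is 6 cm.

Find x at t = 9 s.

-161.5 cm

On each constant-a segment, Δv = aΔt and Δx = v₀Δt + ½aΔt²; chain segment to segment.
0–3 s: v starts 7 cm/s; Δx = 7·3 + ½·-12·3² = -33 cm; v ends -29 cm/s.
3–5 s: v starts -29 cm/s; Δx = -29·2 + ½·12·2² = -34 cm; v ends -5 cm/s.
5–8 s: v starts -5 cm/s; Δx = -5·3 + ½·-11·3² = -64.5 cm; v ends -38 cm/s.
8–9 s: v starts -38 cm/s; Δx = -38·1 + ½·4·1² = -36 cm; v ends -34 cm/s.
x(9) = 6 + Σ Δx = -161.5 cm.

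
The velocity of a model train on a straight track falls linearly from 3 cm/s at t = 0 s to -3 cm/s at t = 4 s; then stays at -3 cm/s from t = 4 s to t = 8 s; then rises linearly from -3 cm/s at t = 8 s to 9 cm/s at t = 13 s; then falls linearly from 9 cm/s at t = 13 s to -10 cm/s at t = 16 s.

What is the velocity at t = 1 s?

On 0–4 s the graph is linear from 3 to -3 cm/s: v(1) = 3 + (-3 − 3)·(1 − 0)/(4 − 0) = 1.5 cm/s.

1.5 cm/s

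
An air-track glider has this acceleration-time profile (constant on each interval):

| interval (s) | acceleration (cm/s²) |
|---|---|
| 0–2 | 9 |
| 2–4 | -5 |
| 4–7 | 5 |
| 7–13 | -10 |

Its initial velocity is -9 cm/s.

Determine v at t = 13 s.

-46 cm/s

Δv equals the area under the a-t graph; then v = v₀ + Δv.
0–2 s: 9 × 2 = 18 cm/s
2–4 s: -5 × 2 = -10 cm/s
4–7 s: 5 × 3 = 15 cm/s
7–13 s: -10 × 6 = -60 cm/s
Δv = -37 cm/s, so v(13) = -9 + (-37) = -46 cm/s.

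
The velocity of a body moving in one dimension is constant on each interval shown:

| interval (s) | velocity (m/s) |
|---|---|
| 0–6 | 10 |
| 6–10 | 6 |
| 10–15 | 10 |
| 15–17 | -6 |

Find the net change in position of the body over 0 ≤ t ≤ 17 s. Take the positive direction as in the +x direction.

Net displacement equals the area under the velocity-time graph (areas below the axis count negative).
0–6 s: 10 × 6 = 60 m
6–10 s: 6 × 4 = 24 m
10–15 s: 10 × 5 = 50 m
15–17 s: -6 × 2 = -12 m
Net displacement = 122 m

122 m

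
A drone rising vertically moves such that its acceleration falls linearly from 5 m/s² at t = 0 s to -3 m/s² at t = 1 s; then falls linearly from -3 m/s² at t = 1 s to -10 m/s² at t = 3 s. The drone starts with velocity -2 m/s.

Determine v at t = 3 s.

Δv equals the area under the a-t graph; then v = v₀ + Δv.
0–1 s: ½(5 + -3)(1) = 1 m/s
1–3 s: ½(-3 + -10)(2) = -13 m/s
Δv = -12 m/s, so v(3) = -2 + (-12) = -14 m/s.

-14 m/s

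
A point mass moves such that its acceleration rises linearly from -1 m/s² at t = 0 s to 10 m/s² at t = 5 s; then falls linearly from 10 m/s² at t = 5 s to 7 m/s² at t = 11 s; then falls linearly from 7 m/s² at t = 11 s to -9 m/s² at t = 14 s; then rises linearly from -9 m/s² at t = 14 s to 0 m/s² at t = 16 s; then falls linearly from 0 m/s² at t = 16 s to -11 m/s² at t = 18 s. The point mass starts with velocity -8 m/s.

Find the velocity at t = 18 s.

42.5 m/s

Δv equals the area under the a-t graph; then v = v₀ + Δv.
0–5 s: ½(-1 + 10)(5) = 22.5 m/s
5–11 s: ½(10 + 7)(6) = 51 m/s
11–14 s: ½(7 + -9)(3) = -3 m/s
14–16 s: ½(-9 + 0)(2) = -9 m/s
16–18 s: ½(0 + -11)(2) = -11 m/s
Δv = 50.5 m/s, so v(18) = -8 + (50.5) = 42.5 m/s.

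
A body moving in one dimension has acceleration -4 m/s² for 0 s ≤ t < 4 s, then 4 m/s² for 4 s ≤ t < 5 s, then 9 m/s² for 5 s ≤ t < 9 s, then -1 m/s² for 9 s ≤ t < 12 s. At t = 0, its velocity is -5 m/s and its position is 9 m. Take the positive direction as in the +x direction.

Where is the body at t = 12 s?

On each constant-a segment, Δv = aΔt and Δx = v₀Δt + ½aΔt²; chain segment to segment.
0–4 s: v starts -5 m/s; Δx = -5·4 + ½·-4·4² = -52 m; v ends -21 m/s.
4–5 s: v starts -21 m/s; Δx = -21·1 + ½·4·1² = -19 m; v ends -17 m/s.
5–9 s: v starts -17 m/s; Δx = -17·4 + ½·9·4² = 4 m; v ends 19 m/s.
9–12 s: v starts 19 m/s; Δx = 19·3 + ½·-1·3² = 52.5 m; v ends 16 m/s.
x(12) = 9 + Σ Δx = -5.5 m.

-5.5 m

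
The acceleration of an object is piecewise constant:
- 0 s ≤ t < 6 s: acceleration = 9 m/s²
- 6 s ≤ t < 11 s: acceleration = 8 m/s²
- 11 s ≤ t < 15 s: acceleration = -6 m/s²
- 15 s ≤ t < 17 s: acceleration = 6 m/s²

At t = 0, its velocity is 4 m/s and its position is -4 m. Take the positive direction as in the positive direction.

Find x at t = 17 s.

1076 m

On each constant-a segment, Δv = aΔt and Δx = v₀Δt + ½aΔt²; chain segment to segment.
0–6 s: v starts 4 m/s; Δx = 4·6 + ½·9·6² = 186 m; v ends 58 m/s.
6–11 s: v starts 58 m/s; Δx = 58·5 + ½·8·5² = 390 m; v ends 98 m/s.
11–15 s: v starts 98 m/s; Δx = 98·4 + ½·-6·4² = 344 m; v ends 74 m/s.
15–17 s: v starts 74 m/s; Δx = 74·2 + ½·6·2² = 160 m; v ends 86 m/s.
x(17) = -4 + Σ Δx = 1076 m.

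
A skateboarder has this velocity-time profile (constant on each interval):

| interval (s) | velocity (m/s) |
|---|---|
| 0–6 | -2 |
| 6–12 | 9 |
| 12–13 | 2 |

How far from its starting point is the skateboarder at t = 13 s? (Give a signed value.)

Net displacement equals the area under the velocity-time graph (areas below the axis count negative).
0–6 s: -2 × 6 = -12 m
6–12 s: 9 × 6 = 54 m
12–13 s: 2 × 1 = 2 m
Net displacement = 44 m

44 m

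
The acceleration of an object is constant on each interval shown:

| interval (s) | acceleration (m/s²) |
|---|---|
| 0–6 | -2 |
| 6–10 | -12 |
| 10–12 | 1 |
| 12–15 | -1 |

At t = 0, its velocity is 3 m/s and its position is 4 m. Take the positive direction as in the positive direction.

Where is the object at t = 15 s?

On each constant-a segment, Δv = aΔt and Δx = v₀Δt + ½aΔt²; chain segment to segment.
0–6 s: v starts 3 m/s; Δx = 3·6 + ½·-2·6² = -18 m; v ends -9 m/s.
6–10 s: v starts -9 m/s; Δx = -9·4 + ½·-12·4² = -132 m; v ends -57 m/s.
10–12 s: v starts -57 m/s; Δx = -57·2 + ½·1·2² = -112 m; v ends -55 m/s.
12–15 s: v starts -55 m/s; Δx = -55·3 + ½·-1·3² = -169.5 m; v ends -58 m/s.
x(15) = 4 + Σ Δx = -427.5 m.

-427.5 m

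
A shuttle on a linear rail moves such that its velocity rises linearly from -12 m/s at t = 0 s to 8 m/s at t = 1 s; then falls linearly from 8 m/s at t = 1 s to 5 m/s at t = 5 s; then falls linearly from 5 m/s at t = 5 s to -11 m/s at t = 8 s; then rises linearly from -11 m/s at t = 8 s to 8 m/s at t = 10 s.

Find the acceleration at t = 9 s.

Acceleration is the slope of the v-t graph on 8–10 s: (8 − -11)/(10 − 8) = 9.5 m/s².

9.5 m/s²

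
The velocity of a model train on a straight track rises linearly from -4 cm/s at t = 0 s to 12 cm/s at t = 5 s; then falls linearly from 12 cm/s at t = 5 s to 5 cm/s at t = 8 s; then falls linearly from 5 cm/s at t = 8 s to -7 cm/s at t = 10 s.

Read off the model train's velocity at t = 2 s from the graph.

On 0–5 s the graph is linear from -4 to 12 cm/s: v(2) = -4 + (12 − -4)·(2 − 0)/(5 − 0) = 2.4 cm/s.

2.4 cm/s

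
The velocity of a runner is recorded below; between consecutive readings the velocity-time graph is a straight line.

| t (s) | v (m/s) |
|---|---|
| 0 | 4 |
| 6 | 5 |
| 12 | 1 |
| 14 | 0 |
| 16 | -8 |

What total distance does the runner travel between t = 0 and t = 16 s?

54 m

Total distance travelled is ∫|v| dt — sum the magnitudes of each area piece.
0–6 s: |½(4 + 5)(6)| = 27 m
6–12 s: |½(5 + 1)(6)| = 18 m
12–14 s: |½(1 + 0)(2)| = 1 m
14–16 s: |½(0 + -8)(2)| = 8 m
Total distance = 54 m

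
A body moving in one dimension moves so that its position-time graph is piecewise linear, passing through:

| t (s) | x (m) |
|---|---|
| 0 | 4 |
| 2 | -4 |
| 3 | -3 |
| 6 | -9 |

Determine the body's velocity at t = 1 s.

Velocity is the slope of the x-t graph on 0–2 s: (-4 − 4)/(2 − 0) = -4 m/s.

-4 m/s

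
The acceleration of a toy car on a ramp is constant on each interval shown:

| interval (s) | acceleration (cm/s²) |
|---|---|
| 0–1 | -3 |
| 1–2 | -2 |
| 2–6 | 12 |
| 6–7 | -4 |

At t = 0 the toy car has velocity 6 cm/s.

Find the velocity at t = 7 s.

45 cm/s

Δv equals the area under the a-t graph; then v = v₀ + Δv.
0–1 s: -3 × 1 = -3 cm/s
1–2 s: -2 × 1 = -2 cm/s
2–6 s: 12 × 4 = 48 cm/s
6–7 s: -4 × 1 = -4 cm/s
Δv = 39 cm/s, so v(7) = 6 + (39) = 45 cm/s.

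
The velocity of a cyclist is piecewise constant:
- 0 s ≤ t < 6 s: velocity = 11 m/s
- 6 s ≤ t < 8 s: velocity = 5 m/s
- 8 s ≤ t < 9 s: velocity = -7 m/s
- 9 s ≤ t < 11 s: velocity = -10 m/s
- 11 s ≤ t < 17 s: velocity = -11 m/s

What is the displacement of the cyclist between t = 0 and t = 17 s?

Displacement is the signed area under the v-t curve.
0–6 s: 11 × 6 = 66 m
6–8 s: 5 × 2 = 10 m
8–9 s: -7 × 1 = -7 m
9–11 s: -10 × 2 = -20 m
11–17 s: -11 × 6 = -66 m
Net displacement = -17 m

-17 m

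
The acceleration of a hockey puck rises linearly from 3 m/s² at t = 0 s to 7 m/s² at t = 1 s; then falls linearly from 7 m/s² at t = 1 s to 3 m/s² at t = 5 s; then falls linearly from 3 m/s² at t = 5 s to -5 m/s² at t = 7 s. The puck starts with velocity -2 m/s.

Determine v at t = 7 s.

Δv equals the area under the a-t graph; then v = v₀ + Δv.
0–1 s: ½(3 + 7)(1) = 5 m/s
1–5 s: ½(7 + 3)(4) = 20 m/s
5–7 s: ½(3 + -5)(2) = -2 m/s
Δv = 23 m/s, so v(7) = -2 + (23) = 21 m/s.

21 m/s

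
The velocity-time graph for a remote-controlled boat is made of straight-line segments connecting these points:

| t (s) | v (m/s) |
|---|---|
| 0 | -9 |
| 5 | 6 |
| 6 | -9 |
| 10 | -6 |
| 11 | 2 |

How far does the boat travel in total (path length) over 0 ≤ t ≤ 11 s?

55.9 m

Distance (not displacement) is the total path length: add the absolute areas under v-t.
0–5 s: v = 0 at t = 3 s; triangle areas 13.5 + 6 = 19.5 m
5–6 s: v = 0 at t = 5.4 s; triangle areas 1.2 + 2.7 = 3.9 m
6–10 s: |½(-9 + -6)(4)| = 30 m
10–11 s: v = 0 at t = 10.75 s; triangle areas 2.25 + 0.25 = 2.5 m
Total distance = 55.9 m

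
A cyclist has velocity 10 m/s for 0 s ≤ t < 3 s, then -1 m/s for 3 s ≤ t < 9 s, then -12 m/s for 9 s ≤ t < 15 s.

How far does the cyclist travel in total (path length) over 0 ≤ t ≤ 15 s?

108 m

Total distance travelled is ∫|v| dt — sum the magnitudes of each area piece.
0–3 s: |10| × 3 = 30 m
3–9 s: |-1| × 6 = 6 m
9–15 s: |-12| × 6 = 72 m
Total distance = 108 m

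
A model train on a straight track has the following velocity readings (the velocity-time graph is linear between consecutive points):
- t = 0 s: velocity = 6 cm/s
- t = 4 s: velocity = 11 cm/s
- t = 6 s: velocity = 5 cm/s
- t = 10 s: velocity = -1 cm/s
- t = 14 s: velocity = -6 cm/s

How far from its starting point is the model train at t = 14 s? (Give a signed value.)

44 cm

Displacement is the signed area under the v-t curve.
0–4 s: ½(6 + 11)(4) = 34 cm
4–6 s: ½(11 + 5)(2) = 16 cm
6–10 s: ½(5 + -1)(4) = 8 cm
10–14 s: ½(-1 + -6)(4) = -14 cm
Net displacement = 44 cm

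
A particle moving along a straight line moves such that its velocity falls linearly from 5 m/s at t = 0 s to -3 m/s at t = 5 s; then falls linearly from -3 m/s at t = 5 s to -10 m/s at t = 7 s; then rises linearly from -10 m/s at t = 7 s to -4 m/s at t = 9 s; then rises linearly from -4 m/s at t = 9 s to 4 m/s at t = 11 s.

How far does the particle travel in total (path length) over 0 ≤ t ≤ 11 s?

Total distance travelled is ∫|v| dt — sum the magnitudes of each area piece.
0–5 s: v = 0 at t = 3.125 s; triangle areas 7.8125 + 2.8125 = 10.625 m
5–7 s: |½(-3 + -10)(2)| = 13 m
7–9 s: |½(-10 + -4)(2)| = 14 m
9–11 s: v = 0 at t = 10 s; triangle areas 2 + 2 = 4 m
Total distance = 41.625 m

41.625 m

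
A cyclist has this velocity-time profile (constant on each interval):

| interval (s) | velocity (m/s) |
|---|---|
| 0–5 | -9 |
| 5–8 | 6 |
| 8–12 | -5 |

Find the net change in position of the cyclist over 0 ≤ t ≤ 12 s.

-47 m

Net displacement equals the area under the velocity-time graph (areas below the axis count negative).
0–5 s: -9 × 5 = -45 m
5–8 s: 6 × 3 = 18 m
8–12 s: -5 × 4 = -20 m
Net displacement = -47 m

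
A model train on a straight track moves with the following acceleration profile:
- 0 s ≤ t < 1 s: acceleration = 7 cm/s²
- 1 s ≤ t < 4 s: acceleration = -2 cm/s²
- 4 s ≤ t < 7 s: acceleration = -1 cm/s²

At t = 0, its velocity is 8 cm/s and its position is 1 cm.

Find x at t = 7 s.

On each constant-a segment, Δv = aΔt and Δx = v₀Δt + ½aΔt²; chain segment to segment.
0–1 s: v starts 8 cm/s; Δx = 8·1 + ½·7·1² = 11.5 cm; v ends 15 cm/s.
1–4 s: v starts 15 cm/s; Δx = 15·3 + ½·-2·3² = 36 cm; v ends 9 cm/s.
4–7 s: v starts 9 cm/s; Δx = 9·3 + ½·-1·3² = 22.5 cm; v ends 6 cm/s.
x(7) = 1 + Σ Δx = 71 cm.

71 cm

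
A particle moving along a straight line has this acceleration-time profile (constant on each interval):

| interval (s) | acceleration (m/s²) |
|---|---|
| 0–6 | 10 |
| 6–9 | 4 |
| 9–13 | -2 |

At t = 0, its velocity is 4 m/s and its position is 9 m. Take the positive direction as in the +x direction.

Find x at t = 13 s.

On each constant-a segment, Δv = aΔt and Δx = v₀Δt + ½aΔt²; chain segment to segment.
0–6 s: v starts 4 m/s; Δx = 4·6 + ½·10·6² = 204 m; v ends 64 m/s.
6–9 s: v starts 64 m/s; Δx = 64·3 + ½·4·3² = 210 m; v ends 76 m/s.
9–13 s: v starts 76 m/s; Δx = 76·4 + ½·-2·4² = 288 m; v ends 68 m/s.
x(13) = 9 + Σ Δx = 711 m.

711 m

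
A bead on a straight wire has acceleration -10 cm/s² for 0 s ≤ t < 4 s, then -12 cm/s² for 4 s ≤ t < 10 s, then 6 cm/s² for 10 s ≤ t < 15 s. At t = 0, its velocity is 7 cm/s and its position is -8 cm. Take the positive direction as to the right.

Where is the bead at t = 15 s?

On each constant-a segment, Δv = aΔt and Δx = v₀Δt + ½aΔt²; chain segment to segment.
0–4 s: v starts 7 cm/s; Δx = 7·4 + ½·-10·4² = -52 cm; v ends -33 cm/s.
4–10 s: v starts -33 cm/s; Δx = -33·6 + ½·-12·6² = -414 cm; v ends -105 cm/s.
10–15 s: v starts -105 cm/s; Δx = -105·5 + ½·6·5² = -450 cm; v ends -75 cm/s.
x(15) = -8 + Σ Δx = -924 cm.

-924 cm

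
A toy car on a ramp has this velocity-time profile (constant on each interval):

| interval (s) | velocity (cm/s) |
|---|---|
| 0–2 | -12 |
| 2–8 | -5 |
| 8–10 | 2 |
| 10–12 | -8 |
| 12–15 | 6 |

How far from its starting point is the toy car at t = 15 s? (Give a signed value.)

Displacement is the signed area under the v-t curve.
0–2 s: -12 × 2 = -24 cm
2–8 s: -5 × 6 = -30 cm
8–10 s: 2 × 2 = 4 cm
10–12 s: -8 × 2 = -16 cm
12–15 s: 6 × 3 = 18 cm
Net displacement = -48 cm

-48 cm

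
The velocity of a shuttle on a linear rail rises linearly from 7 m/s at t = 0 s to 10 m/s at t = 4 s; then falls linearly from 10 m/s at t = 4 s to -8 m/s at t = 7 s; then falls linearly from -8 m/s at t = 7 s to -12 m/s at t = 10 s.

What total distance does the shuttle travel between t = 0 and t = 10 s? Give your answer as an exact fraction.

Distance (not displacement) is the total path length: add the absolute areas under v-t.
0–4 s: |½(7 + 10)(4)| = 34 m
4–7 s: v = 0 at t = 17/3 s; triangle areas 25/3 + 16/3 = 41/3 m
7–10 s: |½(-8 + -12)(3)| = 30 m
Total distance = 233/3 m

233/3 m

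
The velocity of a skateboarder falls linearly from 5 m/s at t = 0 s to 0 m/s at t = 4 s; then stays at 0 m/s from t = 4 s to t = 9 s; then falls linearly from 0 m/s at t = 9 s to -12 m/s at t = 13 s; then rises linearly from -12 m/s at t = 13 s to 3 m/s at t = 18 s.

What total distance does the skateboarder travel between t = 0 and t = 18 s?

Total distance travelled is ∫|v| dt — sum the magnitudes of each area piece.
0–4 s: |½(5 + 0)(4)| = 10 m
4–9 s: |0| × 5 = 0 m
9–13 s: |½(0 + -12)(4)| = 24 m
13–18 s: v = 0 at t = 17 s; triangle areas 24 + 1.5 = 25.5 m
Total distance = 59.5 m

59.5 m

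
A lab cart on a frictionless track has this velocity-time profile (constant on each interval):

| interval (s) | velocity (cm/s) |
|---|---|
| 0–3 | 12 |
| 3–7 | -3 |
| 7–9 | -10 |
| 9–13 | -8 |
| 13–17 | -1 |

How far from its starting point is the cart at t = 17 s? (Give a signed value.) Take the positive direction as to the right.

Net displacement equals the area under the velocity-time graph (areas below the axis count negative).
0–3 s: 12 × 3 = 36 cm
3–7 s: -3 × 4 = -12 cm
7–9 s: -10 × 2 = -20 cm
9–13 s: -8 × 4 = -32 cm
13–17 s: -1 × 4 = -4 cm
Net displacement = -32 cm

-32 cm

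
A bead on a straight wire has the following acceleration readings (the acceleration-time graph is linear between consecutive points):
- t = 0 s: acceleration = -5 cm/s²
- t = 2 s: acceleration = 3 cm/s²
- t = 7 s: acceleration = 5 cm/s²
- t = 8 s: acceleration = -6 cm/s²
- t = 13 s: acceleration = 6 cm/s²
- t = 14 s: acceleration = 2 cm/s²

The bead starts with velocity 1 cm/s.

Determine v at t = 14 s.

22.5 cm/s

Δv equals the area under the a-t graph; then v = v₀ + Δv.
0–2 s: ½(-5 + 3)(2) = -2 cm/s
2–7 s: ½(3 + 5)(5) = 20 cm/s
7–8 s: ½(5 + -6)(1) = -0.5 cm/s
8–13 s: ½(-6 + 6)(5) = 0 cm/s
13–14 s: ½(6 + 2)(1) = 4 cm/s
Δv = 21.5 cm/s, so v(14) = 1 + (21.5) = 22.5 cm/s.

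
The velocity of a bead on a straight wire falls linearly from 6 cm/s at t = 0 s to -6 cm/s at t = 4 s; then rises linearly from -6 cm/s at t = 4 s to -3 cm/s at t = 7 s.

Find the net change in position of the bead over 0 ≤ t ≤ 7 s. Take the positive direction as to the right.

Displacement is the signed area under the v-t curve.
0–4 s: ½(6 + -6)(4) = 0 cm
4–7 s: ½(-6 + -3)(3) = -13.5 cm
Net displacement = -13.5 cm

-13.5 cm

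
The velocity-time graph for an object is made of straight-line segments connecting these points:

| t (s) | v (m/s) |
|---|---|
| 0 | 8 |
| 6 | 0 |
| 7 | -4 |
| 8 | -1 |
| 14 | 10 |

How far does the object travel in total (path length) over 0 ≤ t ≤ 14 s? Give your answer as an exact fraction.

1233/22 m

Total distance travelled is ∫|v| dt — sum the magnitudes of each area piece.
0–6 s: |½(8 + 0)(6)| = 24 m
6–7 s: |½(0 + -4)(1)| = 2 m
7–8 s: |½(-4 + -1)(1)| = 2.5 m
8–14 s: v = 0 at t = 94/11 s; triangle areas 3/11 + 300/11 = 303/11 m
Total distance = 1233/22 m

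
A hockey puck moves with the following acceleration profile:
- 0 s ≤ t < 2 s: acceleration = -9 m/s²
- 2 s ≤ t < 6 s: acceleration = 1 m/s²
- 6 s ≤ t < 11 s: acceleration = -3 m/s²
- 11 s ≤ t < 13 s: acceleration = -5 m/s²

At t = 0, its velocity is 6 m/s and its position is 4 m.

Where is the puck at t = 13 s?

-175.5 m

On each constant-a segment, Δv = aΔt and Δx = v₀Δt + ½aΔt²; chain segment to segment.
0–2 s: v starts 6 m/s; Δx = 6·2 + ½·-9·2² = -6 m; v ends -12 m/s.
2–6 s: v starts -12 m/s; Δx = -12·4 + ½·1·4² = -40 m; v ends -8 m/s.
6–11 s: v starts -8 m/s; Δx = -8·5 + ½·-3·5² = -77.5 m; v ends -23 m/s.
11–13 s: v starts -23 m/s; Δx = -23·2 + ½·-5·2² = -56 m; v ends -33 m/s.
x(13) = 4 + Σ Δx = -175.5 m.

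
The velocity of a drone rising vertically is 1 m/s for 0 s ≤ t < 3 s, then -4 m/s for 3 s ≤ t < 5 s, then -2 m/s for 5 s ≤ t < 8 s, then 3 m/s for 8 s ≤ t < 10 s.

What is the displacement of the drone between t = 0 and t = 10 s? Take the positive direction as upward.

Net displacement equals the area under the velocity-time graph (areas below the axis count negative).
0–3 s: 1 × 3 = 3 m
3–5 s: -4 × 2 = -8 m
5–8 s: -2 × 3 = -6 m
8–10 s: 3 × 2 = 6 m
Net displacement = -5 m

-5 m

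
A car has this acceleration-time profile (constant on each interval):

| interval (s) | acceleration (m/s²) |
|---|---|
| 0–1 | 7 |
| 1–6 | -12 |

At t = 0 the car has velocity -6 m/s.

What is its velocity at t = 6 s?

-59 m/s

Δv equals the area under the a-t graph; then v = v₀ + Δv.
0–1 s: 7 × 1 = 7 m/s
1–6 s: -12 × 5 = -60 m/s
Δv = -53 m/s, so v(6) = -6 + (-53) = -59 m/s.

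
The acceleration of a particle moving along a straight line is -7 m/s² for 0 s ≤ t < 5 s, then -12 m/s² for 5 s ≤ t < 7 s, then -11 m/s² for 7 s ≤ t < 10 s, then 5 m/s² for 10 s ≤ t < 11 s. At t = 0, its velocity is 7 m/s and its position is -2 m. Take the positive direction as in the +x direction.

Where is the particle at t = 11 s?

On each constant-a segment, Δv = aΔt and Δx = v₀Δt + ½aΔt²; chain segment to segment.
0–5 s: v starts 7 m/s; Δx = 7·5 + ½·-7·5² = -52.5 m; v ends -28 m/s.
5–7 s: v starts -28 m/s; Δx = -28·2 + ½·-12·2² = -80 m; v ends -52 m/s.
7–10 s: v starts -52 m/s; Δx = -52·3 + ½·-11·3² = -205.5 m; v ends -85 m/s.
10–11 s: v starts -85 m/s; Δx = -85·1 + ½·5·1² = -82.5 m; v ends -80 m/s.
x(11) = -2 + Σ Δx = -422.5 m.

-422.5 m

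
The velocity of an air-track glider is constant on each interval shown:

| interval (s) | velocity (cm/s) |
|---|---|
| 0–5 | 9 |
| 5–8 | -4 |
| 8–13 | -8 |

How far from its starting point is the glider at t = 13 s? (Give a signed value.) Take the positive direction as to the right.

-7 cm

Displacement is the signed area under the v-t curve.
0–5 s: 9 × 5 = 45 cm
5–8 s: -4 × 3 = -12 cm
8–13 s: -8 × 5 = -40 cm
Net displacement = -7 cm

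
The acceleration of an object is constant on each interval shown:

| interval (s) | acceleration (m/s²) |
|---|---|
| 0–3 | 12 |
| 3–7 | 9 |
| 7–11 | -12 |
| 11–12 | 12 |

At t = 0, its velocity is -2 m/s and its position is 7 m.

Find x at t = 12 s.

475 m

On each constant-a segment, Δv = aΔt and Δx = v₀Δt + ½aΔt²; chain segment to segment.
0–3 s: v starts -2 m/s; Δx = -2·3 + ½·12·3² = 48 m; v ends 34 m/s.
3–7 s: v starts 34 m/s; Δx = 34·4 + ½·9·4² = 208 m; v ends 70 m/s.
7–11 s: v starts 70 m/s; Δx = 70·4 + ½·-12·4² = 184 m; v ends 22 m/s.
11–12 s: v starts 22 m/s; Δx = 22·1 + ½·12·1² = 28 m; v ends 34 m/s.
x(12) = 7 + Σ Δx = 475 m.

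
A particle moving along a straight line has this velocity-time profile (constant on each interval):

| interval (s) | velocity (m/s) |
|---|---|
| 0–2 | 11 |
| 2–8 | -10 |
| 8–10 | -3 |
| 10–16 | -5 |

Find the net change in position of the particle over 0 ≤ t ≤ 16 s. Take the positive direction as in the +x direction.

Net displacement equals the area under the velocity-time graph (areas below the axis count negative).
0–2 s: 11 × 2 = 22 m
2–8 s: -10 × 6 = -60 m
8–10 s: -3 × 2 = -6 m
10–16 s: -5 × 6 = -30 m
Net displacement = -74 m

-74 m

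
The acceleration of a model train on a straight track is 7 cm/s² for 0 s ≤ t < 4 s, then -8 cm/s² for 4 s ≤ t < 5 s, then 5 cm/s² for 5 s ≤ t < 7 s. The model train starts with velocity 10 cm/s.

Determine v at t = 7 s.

40 cm/s

Δv equals the area under the a-t graph; then v = v₀ + Δv.
0–4 s: 7 × 4 = 28 cm/s
4–5 s: -8 × 1 = -8 cm/s
5–7 s: 5 × 2 = 10 cm/s
Δv = 30 cm/s, so v(7) = 10 + (30) = 40 cm/s.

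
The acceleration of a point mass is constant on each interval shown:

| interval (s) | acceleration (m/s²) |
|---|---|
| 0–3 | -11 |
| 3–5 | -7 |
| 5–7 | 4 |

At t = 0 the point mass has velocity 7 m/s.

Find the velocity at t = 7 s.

-32 m/s

Δv equals the area under the a-t graph; then v = v₀ + Δv.
0–3 s: -11 × 3 = -33 m/s
3–5 s: -7 × 2 = -14 m/s
5–7 s: 4 × 2 = 8 m/s
Δv = -39 m/s, so v(7) = 7 + (-39) = -32 m/s.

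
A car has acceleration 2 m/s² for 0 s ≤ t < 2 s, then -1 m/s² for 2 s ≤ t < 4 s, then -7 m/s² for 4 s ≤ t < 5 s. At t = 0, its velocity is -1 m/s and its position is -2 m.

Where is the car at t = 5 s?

On each constant-a segment, Δv = aΔt and Δx = v₀Δt + ½aΔt²; chain segment to segment.
0–2 s: v starts -1 m/s; Δx = -1·2 + ½·2·2² = 2 m; v ends 3 m/s.
2–4 s: v starts 3 m/s; Δx = 3·2 + ½·-1·2² = 4 m; v ends 1 m/s.
4–5 s: v starts 1 m/s; Δx = 1·1 + ½·-7·1² = -2.5 m; v ends -6 m/s.
x(5) = -2 + Σ Δx = 1.5 m.

1.5 m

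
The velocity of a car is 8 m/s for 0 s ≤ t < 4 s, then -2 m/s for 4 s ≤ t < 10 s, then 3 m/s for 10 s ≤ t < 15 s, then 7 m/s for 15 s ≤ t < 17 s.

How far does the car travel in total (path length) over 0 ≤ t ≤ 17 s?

73 m

Total distance travelled is ∫|v| dt — sum the magnitudes of each area piece.
0–4 s: |8| × 4 = 32 m
4–10 s: |-2| × 6 = 12 m
10–15 s: |3| × 5 = 15 m
15–17 s: |7| × 2 = 14 m
Total distance = 73 m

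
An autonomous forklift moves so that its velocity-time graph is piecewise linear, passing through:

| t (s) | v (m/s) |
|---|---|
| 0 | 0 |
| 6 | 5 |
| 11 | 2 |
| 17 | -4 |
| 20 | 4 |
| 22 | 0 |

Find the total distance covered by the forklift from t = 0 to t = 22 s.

Distance (not displacement) is the total path length: add the absolute areas under v-t.
0–6 s: |½(0 + 5)(6)| = 15 m
6–11 s: |½(5 + 2)(5)| = 17.5 m
11–17 s: v = 0 at t = 13 s; triangle areas 2 + 8 = 10 m
17–20 s: v = 0 at t = 18.5 s; triangle areas 3 + 3 = 6 m
20–22 s: |½(4 + 0)(2)| = 4 m
Total distance = 52.5 m

52.5 m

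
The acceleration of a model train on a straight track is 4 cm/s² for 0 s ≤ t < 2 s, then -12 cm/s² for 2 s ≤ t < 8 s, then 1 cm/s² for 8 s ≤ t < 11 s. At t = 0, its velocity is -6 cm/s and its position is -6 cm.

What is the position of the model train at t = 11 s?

On each constant-a segment, Δv = aΔt and Δx = v₀Δt + ½aΔt²; chain segment to segment.
0–2 s: v starts -6 cm/s; Δx = -6·2 + ½·4·2² = -4 cm; v ends 2 cm/s.
2–8 s: v starts 2 cm/s; Δx = 2·6 + ½·-12·6² = -204 cm; v ends -70 cm/s.
8–11 s: v starts -70 cm/s; Δx = -70·3 + ½·1·3² = -205.5 cm; v ends -67 cm/s.
x(11) = -6 + Σ Δx = -419.5 cm.

-419.5 cm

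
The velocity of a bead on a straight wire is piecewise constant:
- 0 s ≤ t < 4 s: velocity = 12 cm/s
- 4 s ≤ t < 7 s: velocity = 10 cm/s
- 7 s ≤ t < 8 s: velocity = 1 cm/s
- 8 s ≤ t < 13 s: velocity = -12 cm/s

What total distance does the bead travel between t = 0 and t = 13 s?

Total distance travelled is ∫|v| dt — sum the magnitudes of each area piece.
0–4 s: |12| × 4 = 48 cm
4–7 s: |10| × 3 = 30 cm
7–8 s: |1| × 1 = 1 cm
8–13 s: |-12| × 5 = 60 cm
Total distance = 139 cm

139 cm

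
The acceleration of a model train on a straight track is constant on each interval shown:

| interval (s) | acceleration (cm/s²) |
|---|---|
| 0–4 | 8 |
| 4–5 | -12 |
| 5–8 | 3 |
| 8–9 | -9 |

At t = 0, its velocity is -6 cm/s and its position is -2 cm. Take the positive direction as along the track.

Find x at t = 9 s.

On each constant-a segment, Δv = aΔt and Δx = v₀Δt + ½aΔt²; chain segment to segment.
0–4 s: v starts -6 cm/s; Δx = -6·4 + ½·8·4² = 40 cm; v ends 26 cm/s.
4–5 s: v starts 26 cm/s; Δx = 26·1 + ½·-12·1² = 20 cm; v ends 14 cm/s.
5–8 s: v starts 14 cm/s; Δx = 14·3 + ½·3·3² = 55.5 cm; v ends 23 cm/s.
8–9 s: v starts 23 cm/s; Δx = 23·1 + ½·-9·1² = 18.5 cm; v ends 14 cm/s.
x(9) = -2 + Σ Δx = 132 cm.

132 cm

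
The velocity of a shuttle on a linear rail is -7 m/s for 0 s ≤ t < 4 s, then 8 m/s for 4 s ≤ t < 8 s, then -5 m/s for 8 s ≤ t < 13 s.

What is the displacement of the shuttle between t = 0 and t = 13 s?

-21 m

Displacement is the signed area under the v-t curve.
0–4 s: -7 × 4 = -28 m
4–8 s: 8 × 4 = 32 m
8–13 s: -5 × 5 = -25 m
Net displacement = -21 m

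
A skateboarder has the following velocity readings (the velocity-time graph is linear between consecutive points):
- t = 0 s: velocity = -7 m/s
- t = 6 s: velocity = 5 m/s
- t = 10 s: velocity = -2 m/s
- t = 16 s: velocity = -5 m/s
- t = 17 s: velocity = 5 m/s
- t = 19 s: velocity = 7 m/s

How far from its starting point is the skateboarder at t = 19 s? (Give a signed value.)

Displacement is the signed area under the v-t curve.
0–6 s: ½(-7 + 5)(6) = -6 m
6–10 s: ½(5 + -2)(4) = 6 m
10–16 s: ½(-2 + -5)(6) = -21 m
16–17 s: ½(-5 + 5)(1) = 0 m
17–19 s: ½(5 + 7)(2) = 12 m
Net displacement = -9 m

-9 m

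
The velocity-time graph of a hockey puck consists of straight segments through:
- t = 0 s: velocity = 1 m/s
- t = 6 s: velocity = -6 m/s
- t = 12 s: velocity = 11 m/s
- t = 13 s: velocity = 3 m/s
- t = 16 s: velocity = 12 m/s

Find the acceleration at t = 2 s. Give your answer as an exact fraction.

-7/6 m/s²

Acceleration is the slope of the v-t graph on 0–6 s: (-6 − 1)/(6 − 0) = -7/6 m/s².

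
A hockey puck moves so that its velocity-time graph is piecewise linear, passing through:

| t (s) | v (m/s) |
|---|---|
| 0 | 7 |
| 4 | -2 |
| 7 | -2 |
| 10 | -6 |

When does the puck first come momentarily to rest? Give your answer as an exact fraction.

v changes sign on 0–4 s (from 7 to -2); the graph is linear there, so v = 0 at t = 0 + (-7)·(4 − 0)/(-2 − 7) = 28/9 s.

t = 28/9 s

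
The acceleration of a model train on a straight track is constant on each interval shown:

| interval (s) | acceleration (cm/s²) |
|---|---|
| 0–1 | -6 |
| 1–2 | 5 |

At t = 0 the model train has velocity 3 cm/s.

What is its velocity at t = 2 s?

Δv equals the area under the a-t graph; then v = v₀ + Δv.
0–1 s: -6 × 1 = -6 cm/s
1–2 s: 5 × 1 = 5 cm/s
Δv = -1 cm/s, so v(2) = 3 + (-1) = 2 cm/s.

2 cm/s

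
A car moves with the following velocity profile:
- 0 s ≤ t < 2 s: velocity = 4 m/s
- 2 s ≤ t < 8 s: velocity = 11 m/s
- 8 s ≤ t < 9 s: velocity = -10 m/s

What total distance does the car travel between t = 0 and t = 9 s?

84 m

Total distance travelled is ∫|v| dt — sum the magnitudes of each area piece.
0–2 s: |4| × 2 = 8 m
2–8 s: |11| × 6 = 66 m
8–9 s: |-10| × 1 = 10 m
Total distance = 84 m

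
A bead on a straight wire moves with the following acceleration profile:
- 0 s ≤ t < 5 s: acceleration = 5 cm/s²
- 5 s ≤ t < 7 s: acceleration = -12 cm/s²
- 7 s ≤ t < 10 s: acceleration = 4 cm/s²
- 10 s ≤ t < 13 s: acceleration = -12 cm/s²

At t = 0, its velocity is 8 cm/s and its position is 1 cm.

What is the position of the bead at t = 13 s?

On each constant-a segment, Δv = aΔt and Δx = v₀Δt + ½aΔt²; chain segment to segment.
0–5 s: v starts 8 cm/s; Δx = 8·5 + ½·5·5² = 102.5 cm; v ends 33 cm/s.
5–7 s: v starts 33 cm/s; Δx = 33·2 + ½·-12·2² = 42 cm; v ends 9 cm/s.
7–10 s: v starts 9 cm/s; Δx = 9·3 + ½·4·3² = 45 cm; v ends 21 cm/s.
10–13 s: v starts 21 cm/s; Δx = 21·3 + ½·-12·3² = 9 cm; v ends -15 cm/s.
x(13) = 1 + Σ Δx = 199.5 cm.

199.5 cm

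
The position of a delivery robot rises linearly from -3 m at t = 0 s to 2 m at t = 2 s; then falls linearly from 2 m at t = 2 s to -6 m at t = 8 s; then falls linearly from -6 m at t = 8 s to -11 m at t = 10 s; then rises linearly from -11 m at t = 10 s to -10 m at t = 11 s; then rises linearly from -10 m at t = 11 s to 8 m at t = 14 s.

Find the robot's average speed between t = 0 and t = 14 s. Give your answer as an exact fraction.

Average speed = (total path length)/(elapsed time); on a piecewise-linear x-t graph the path length is Σ|Δx|.
0–2 s: |Δx| = |2 − -3| = 5 m
2–8 s: |Δx| = |-6 − 2| = 8 m
8–10 s: |Δx| = |-11 − -6| = 5 m
10–11 s: |Δx| = |-10 − -11| = 1 m
11–14 s: |Δx| = |8 − -10| = 18 m
Total path = 37 m; average speed = 37/14 = 37/14 m/s.

37/14 m/s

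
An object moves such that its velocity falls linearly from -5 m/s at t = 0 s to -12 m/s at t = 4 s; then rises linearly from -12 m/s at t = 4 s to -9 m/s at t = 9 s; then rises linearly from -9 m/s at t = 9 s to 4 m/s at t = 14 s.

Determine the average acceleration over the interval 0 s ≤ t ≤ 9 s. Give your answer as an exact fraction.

-4/9 m/s²

Average acceleration = Δv/Δt = (-9 − -5)/(9 − 0) = -4/9 m/s².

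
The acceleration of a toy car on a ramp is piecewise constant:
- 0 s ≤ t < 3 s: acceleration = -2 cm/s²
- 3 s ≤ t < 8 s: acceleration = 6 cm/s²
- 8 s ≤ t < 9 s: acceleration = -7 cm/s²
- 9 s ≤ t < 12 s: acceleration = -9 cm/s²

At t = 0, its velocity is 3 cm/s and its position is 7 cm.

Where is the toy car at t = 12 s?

110 cm

On each constant-a segment, Δv = aΔt and Δx = v₀Δt + ½aΔt²; chain segment to segment.
0–3 s: v starts 3 cm/s; Δx = 3·3 + ½·-2·3² = 0 cm; v ends -3 cm/s.
3–8 s: v starts -3 cm/s; Δx = -3·5 + ½·6·5² = 60 cm; v ends 27 cm/s.
8–9 s: v starts 27 cm/s; Δx = 27·1 + ½·-7·1² = 23.5 cm; v ends 20 cm/s.
9–12 s: v starts 20 cm/s; Δx = 20·3 + ½·-9·3² = 19.5 cm; v ends -7 cm/s.
x(12) = 7 + Σ Δx = 110 cm.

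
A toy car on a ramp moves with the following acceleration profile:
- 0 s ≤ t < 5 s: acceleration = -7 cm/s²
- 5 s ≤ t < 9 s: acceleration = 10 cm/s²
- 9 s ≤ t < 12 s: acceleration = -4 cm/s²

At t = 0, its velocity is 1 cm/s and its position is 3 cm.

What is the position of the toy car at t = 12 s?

On each constant-a segment, Δv = aΔt and Δx = v₀Δt + ½aΔt²; chain segment to segment.
0–5 s: v starts 1 cm/s; Δx = 1·5 + ½·-7·5² = -82.5 cm; v ends -34 cm/s.
5–9 s: v starts -34 cm/s; Δx = -34·4 + ½·10·4² = -56 cm; v ends 6 cm/s.
9–12 s: v starts 6 cm/s; Δx = 6·3 + ½·-4·3² = 0 cm; v ends -6 cm/s.
x(12) = 3 + Σ Δx = -135.5 cm.

-135.5 cm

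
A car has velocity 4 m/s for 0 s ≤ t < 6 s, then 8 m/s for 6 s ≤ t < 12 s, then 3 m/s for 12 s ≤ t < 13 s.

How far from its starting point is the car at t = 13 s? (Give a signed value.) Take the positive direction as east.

75 m

Displacement is the signed area under the v-t curve.
0–6 s: 4 × 6 = 24 m
6–12 s: 8 × 6 = 48 m
12–13 s: 3 × 1 = 3 m
Net displacement = 75 m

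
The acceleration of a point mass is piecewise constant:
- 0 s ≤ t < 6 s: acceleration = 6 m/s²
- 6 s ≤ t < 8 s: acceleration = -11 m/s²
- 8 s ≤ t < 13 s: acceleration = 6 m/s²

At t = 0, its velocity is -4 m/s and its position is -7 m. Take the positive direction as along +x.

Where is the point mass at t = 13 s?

244 m

On each constant-a segment, Δv = aΔt and Δx = v₀Δt + ½aΔt²; chain segment to segment.
0–6 s: v starts -4 m/s; Δx = -4·6 + ½·6·6² = 84 m; v ends 32 m/s.
6–8 s: v starts 32 m/s; Δx = 32·2 + ½·-11·2² = 42 m; v ends 10 m/s.
8–13 s: v starts 10 m/s; Δx = 10·5 + ½·6·5² = 125 m; v ends 40 m/s.
x(13) = -7 + Σ Δx = 244 m.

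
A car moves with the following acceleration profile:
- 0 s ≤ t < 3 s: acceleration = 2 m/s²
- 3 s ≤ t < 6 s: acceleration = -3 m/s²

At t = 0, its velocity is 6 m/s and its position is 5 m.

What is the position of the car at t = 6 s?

On each constant-a segment, Δv = aΔt and Δx = v₀Δt + ½aΔt²; chain segment to segment.
0–3 s: v starts 6 m/s; Δx = 6·3 + ½·2·3² = 27 m; v ends 12 m/s.
3–6 s: v starts 12 m/s; Δx = 12·3 + ½·-3·3² = 22.5 m; v ends 3 m/s.
x(6) = 5 + Σ Δx = 54.5 m.

54.5 m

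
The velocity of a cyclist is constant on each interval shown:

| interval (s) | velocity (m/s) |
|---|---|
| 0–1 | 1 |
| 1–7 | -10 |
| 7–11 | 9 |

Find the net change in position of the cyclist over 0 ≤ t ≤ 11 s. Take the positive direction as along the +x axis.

Displacement is the signed area under the v-t curve.
0–1 s: 1 × 1 = 1 m
1–7 s: -10 × 6 = -60 m
7–11 s: 9 × 4 = 36 m
Net displacement = -23 m

-23 m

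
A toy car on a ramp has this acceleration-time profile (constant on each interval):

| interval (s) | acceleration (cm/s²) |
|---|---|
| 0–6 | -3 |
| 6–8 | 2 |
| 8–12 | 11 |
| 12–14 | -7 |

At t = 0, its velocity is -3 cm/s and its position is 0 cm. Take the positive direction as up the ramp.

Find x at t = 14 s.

On each constant-a segment, Δv = aΔt and Δx = v₀Δt + ½aΔt²; chain segment to segment.
0–6 s: v starts -3 cm/s; Δx = -3·6 + ½·-3·6² = -72 cm; v ends -21 cm/s.
6–8 s: v starts -21 cm/s; Δx = -21·2 + ½·2·2² = -38 cm; v ends -17 cm/s.
8–12 s: v starts -17 cm/s; Δx = -17·4 + ½·11·4² = 20 cm; v ends 27 cm/s.
12–14 s: v starts 27 cm/s; Δx = 27·2 + ½·-7·2² = 40 cm; v ends 13 cm/s.
x(14) = 0 + Σ Δx = -50 cm.

-50 cm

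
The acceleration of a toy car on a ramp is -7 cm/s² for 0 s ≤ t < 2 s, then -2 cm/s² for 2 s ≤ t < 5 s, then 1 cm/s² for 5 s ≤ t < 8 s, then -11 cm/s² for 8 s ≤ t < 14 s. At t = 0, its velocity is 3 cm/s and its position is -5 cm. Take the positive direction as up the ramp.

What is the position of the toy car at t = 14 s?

-383.5 cm

On each constant-a segment, Δv = aΔt and Δx = v₀Δt + ½aΔt²; chain segment to segment.
0–2 s: v starts 3 cm/s; Δx = 3·2 + ½·-7·2² = -8 cm; v ends -11 cm/s.
2–5 s: v starts -11 cm/s; Δx = -11·3 + ½·-2·3² = -42 cm; v ends -17 cm/s.
5–8 s: v starts -17 cm/s; Δx = -17·3 + ½·1·3² = -46.5 cm; v ends -14 cm/s.
8–14 s: v starts -14 cm/s; Δx = -14·6 + ½·-11·6² = -282 cm; v ends -80 cm/s.
x(14) = -5 + Σ Δx = -383.5 cm.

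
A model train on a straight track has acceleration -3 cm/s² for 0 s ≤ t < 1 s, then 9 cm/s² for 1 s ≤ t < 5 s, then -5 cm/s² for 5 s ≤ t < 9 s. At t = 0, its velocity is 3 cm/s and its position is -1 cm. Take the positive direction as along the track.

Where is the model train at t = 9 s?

On each constant-a segment, Δv = aΔt and Δx = v₀Δt + ½aΔt²; chain segment to segment.
0–1 s: v starts 3 cm/s; Δx = 3·1 + ½·-3·1² = 1.5 cm; v ends 0 cm/s.
1–5 s: v starts 0 cm/s; Δx = 0·4 + ½·9·4² = 72 cm; v ends 36 cm/s.
5–9 s: v starts 36 cm/s; Δx = 36·4 + ½·-5·4² = 104 cm; v ends 16 cm/s.
x(9) = -1 + Σ Δx = 176.5 cm.

176.5 cm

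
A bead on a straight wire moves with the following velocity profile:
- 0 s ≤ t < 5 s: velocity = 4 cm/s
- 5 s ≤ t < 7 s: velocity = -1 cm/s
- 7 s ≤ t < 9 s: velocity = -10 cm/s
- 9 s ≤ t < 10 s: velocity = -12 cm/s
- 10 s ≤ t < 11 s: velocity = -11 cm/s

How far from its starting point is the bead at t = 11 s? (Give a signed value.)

Net displacement equals the area under the velocity-time graph (areas below the axis count negative).
0–5 s: 4 × 5 = 20 cm
5–7 s: -1 × 2 = -2 cm
7–9 s: -10 × 2 = -20 cm
9–10 s: -12 × 1 = -12 cm
10–11 s: -11 × 1 = -11 cm
Net displacement = -25 cm

-25 cm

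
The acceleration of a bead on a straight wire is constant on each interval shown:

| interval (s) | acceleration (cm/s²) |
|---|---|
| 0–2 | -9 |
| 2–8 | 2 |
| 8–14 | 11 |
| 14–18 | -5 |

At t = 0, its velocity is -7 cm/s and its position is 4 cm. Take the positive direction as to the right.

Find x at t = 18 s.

On each constant-a segment, Δv = aΔt and Δx = v₀Δt + ½aΔt²; chain segment to segment.
0–2 s: v starts -7 cm/s; Δx = -7·2 + ½·-9·2² = -32 cm; v ends -25 cm/s.
2–8 s: v starts -25 cm/s; Δx = -25·6 + ½·2·6² = -114 cm; v ends -13 cm/s.
8–14 s: v starts -13 cm/s; Δx = -13·6 + ½·11·6² = 120 cm; v ends 53 cm/s.
14–18 s: v starts 53 cm/s; Δx = 53·4 + ½·-5·4² = 172 cm; v ends 33 cm/s.
x(18) = 4 + Σ Δx = 150 cm.

150 cm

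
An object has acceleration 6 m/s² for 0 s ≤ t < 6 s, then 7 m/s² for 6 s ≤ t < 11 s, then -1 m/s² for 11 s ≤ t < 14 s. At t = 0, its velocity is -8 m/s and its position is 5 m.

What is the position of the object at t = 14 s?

477 m

On each constant-a segment, Δv = aΔt and Δx = v₀Δt + ½aΔt²; chain segment to segment.
0–6 s: v starts -8 m/s; Δx = -8·6 + ½·6·6² = 60 m; v ends 28 m/s.
6–11 s: v starts 28 m/s; Δx = 28·5 + ½·7·5² = 227.5 m; v ends 63 m/s.
11–14 s: v starts 63 m/s; Δx = 63·3 + ½·-1·3² = 184.5 m; v ends 60 m/s.
x(14) = 5 + Σ Δx = 477 m.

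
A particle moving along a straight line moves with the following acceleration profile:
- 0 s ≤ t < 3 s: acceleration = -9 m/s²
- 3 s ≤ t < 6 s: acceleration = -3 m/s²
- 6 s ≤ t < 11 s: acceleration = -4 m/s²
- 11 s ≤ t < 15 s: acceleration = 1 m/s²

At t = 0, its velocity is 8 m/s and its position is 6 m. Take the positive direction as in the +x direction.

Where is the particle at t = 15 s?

-455 m

On each constant-a segment, Δv = aΔt and Δx = v₀Δt + ½aΔt²; chain segment to segment.
0–3 s: v starts 8 m/s; Δx = 8·3 + ½·-9·3² = -16.5 m; v ends -19 m/s.
3–6 s: v starts -19 m/s; Δx = -19·3 + ½·-3·3² = -70.5 m; v ends -28 m/s.
6–11 s: v starts -28 m/s; Δx = -28·5 + ½·-4·5² = -190 m; v ends -48 m/s.
11–15 s: v starts -48 m/s; Δx = -48·4 + ½·1·4² = -184 m; v ends -44 m/s.
x(15) = 6 + Σ Δx = -455 m.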